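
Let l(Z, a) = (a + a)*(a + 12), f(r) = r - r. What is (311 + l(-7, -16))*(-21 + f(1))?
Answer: -9219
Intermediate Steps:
f(r) = 0
l(Z, a) = 2*a*(12 + a) (l(Z, a) = (2*a)*(12 + a) = 2*a*(12 + a))
(311 + l(-7, -16))*(-21 + f(1)) = (311 + 2*(-16)*(12 - 16))*(-21 + 0) = (311 + 2*(-16)*(-4))*(-21) = (311 + 128)*(-21) = 439*(-21) = -9219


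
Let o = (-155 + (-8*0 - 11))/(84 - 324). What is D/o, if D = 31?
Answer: 3720/83 ≈ 44.819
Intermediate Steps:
o = 83/120 (o = (-155 + (0 - 11))/(-240) = (-155 - 11)*(-1/240) = -166*(-1/240) = 83/120 ≈ 0.69167)
D/o = 31/(83/120) = 31*(120/83) = 3720/83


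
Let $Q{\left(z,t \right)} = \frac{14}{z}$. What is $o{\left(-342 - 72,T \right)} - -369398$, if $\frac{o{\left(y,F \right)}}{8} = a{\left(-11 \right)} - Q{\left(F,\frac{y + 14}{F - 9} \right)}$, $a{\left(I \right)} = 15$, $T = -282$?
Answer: $\frac{52102094}{141} \approx 3.6952 \cdot 10^{5}$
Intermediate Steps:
$o{\left(y,F \right)} = 120 - \frac{112}{F}$ ($o{\left(y,F \right)} = 8 \left(15 - \frac{14}{F}\right) = 120 - \frac{112}{F}$)
$o{\left(-342 - 72,T \right)} - -369398 = \left(120 - \frac{112}{-282}\right) - -369398 = \left(120 - - \frac{56}{141}\right) + 369398 = \left(120 + \frac{56}{141}\right) + 369398 = \frac{16976}{141} + 369398 = \frac{52102094}{141}$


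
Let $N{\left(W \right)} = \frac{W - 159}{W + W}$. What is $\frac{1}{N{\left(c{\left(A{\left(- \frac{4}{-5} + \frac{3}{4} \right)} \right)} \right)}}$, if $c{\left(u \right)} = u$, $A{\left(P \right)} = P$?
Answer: $- \frac{62}{3149} \approx -0.019689$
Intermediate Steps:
$N{\left(W \right)} = \frac{-159 + W}{2 W}$
$\frac{1}{N{\left(c{\left(A{\left(- \frac{4}{-5} + \frac{3}{4} \right)} \right)} \right)}} = \frac{1}{\frac{1}{2} \frac{1}{- \frac{4}{-5} + \frac{3}{4}} \left(-159 + \left(- \frac{4}{-5} + \frac{3}{4}\right)\right)} = \frac{1}{\frac{1}{2} \frac{1}{\left(-4\right) \left(- \frac{1}{5}\right) + 3 \cdot \frac{1}{4}} \left(-159 + \left(\left(-4\right) \left(- \frac{1}{5}\right) + 3 \cdot \frac{1}{4}\right)\right)} = \frac{1}{\frac{1}{2} \frac{1}{\frac{4}{5} + \frac{3}{4}} \left(-159 + \left(\frac{4}{5} + \frac{3}{4}\right)\right)} = \frac{1}{\frac{1}{2} \frac{1}{\frac{31}{20}} \left(-159 + \frac{31}{20}\right)} = \frac{1}{\frac{1}{2} \cdot \frac{20}{31} \left(- \frac{3149}{20}\right)} = \frac{1}{- \frac{3149}{62}} = - \frac{62}{3149}$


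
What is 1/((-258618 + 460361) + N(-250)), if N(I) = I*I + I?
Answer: 1/263993 ≈ 3.7880e-6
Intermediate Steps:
N(I) = I + I² (N(I) = I² + I = I + I²)
1/((-258618 + 460361) + N(-250)) = 1/((-258618 + 460361) - 250*(1 - 250)) = 1/(201743 - 250*(-249)) = 1/(201743 + 62250) = 1/263993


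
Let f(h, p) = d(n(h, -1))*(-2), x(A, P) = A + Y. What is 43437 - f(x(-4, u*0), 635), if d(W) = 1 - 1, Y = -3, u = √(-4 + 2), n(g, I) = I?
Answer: 43437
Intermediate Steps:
u = I*√2 (u = √(-2) = I*√2 ≈ 1.4142*I)
d(W) = 0
x(A, P) = -3 + A (x(A, P) = A - 3 = -3 + A)
f(h, p) = 0 (f(h, p) = 0*(-2) = 0)
43437 - f(x(-4, u*0), 635) = 43437 - 1*0 = 43437 + 0 = 43437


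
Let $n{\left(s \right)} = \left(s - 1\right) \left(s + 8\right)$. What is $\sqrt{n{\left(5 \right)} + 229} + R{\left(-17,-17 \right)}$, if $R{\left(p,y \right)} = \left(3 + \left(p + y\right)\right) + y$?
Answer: $-48 + \sqrt{281} \approx -31.237$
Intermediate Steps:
$n{\left(s \right)} = \left(-1 + s\right) \left(8 + s\right)$
$R{\left(p,y \right)} = 3 + p + 2 y$ ($R{\left(p,y \right)} = \left(3 + p + y\right) + y = 3 + p + 2 y$)
$\sqrt{n{\left(5 \right)} + 229} + R{\left(-17,-17 \right)} = \sqrt{\left(-8 + 5^{2} + 7 \cdot 5\right) + 229} + \left(3 - 17 + 2 \left(-17\right)\right) = \sqrt{\left(-8 + 25 + 35\right) + 229} - 48 = \sqrt{52 + 229} - 48 = \sqrt{281} - 48 = -48 + \sqrt{281}$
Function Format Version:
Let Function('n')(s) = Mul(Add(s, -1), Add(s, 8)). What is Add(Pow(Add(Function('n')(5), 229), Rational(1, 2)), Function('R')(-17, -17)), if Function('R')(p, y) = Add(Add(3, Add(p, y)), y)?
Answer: Add(-48, Pow(281, Rational(1, 2))) ≈ -31.237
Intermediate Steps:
Function('n')(s) = Mul(Add(-1, s), Add(8, s))
Function('R')(p, y) = Add(3, p, Mul(2, y)) (Function('R')(p, y) = Add(Add(3, p, y), y) = Add(3, p, Mul(2, y)))
Add(Pow(Add(Function('n')(5), 229), Rational(1, 2)), Function('R')(-17, -17)) = Add(Pow(Add(Add(-8, Pow(5, 2), Mul(7, 5)), 229), Rational(1, 2)), Add(3, -17, Mul(2, -17))) = Add(Pow(Add(Add(-8, 25, 35), 229), Rational(1, 2)), Add(3, -17, -34)) = Add(Pow(Add(52, 229), Rational(1, 2)), -48) = Add(Pow(281, Rational(1, 2)), -48) = Add(-48, Pow(281, Rational(1, 2)))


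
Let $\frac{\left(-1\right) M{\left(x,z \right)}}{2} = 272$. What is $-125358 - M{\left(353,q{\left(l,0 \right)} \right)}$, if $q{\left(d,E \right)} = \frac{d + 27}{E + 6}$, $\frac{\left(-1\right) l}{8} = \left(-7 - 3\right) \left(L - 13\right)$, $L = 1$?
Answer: $-124814$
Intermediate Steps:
$l = -960$ ($l = - 8 \left(-7 - 3\right) \left(1 - 13\right) = - 8 \left(\left(-10\right) \left(-12\right)\right) = \left(-8\right) 120 = -960$)
$q{\left(d,E \right)} = \frac{27 + d}{6 + E}$
$M{\left(x,z \right)} = -544$ ($M{\left(x,z \right)} = \left(-2\right) 272 = -544$)
$-125358 - M{\left(353,q{\left(l,0 \right)} \right)} = -125358 - -544 = -125358 + 544 = -124814$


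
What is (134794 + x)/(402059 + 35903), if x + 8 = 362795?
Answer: 71083/62566 ≈ 1.1361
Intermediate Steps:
x = 362787 (x = -8 + 362795 = 362787)
(134794 + x)/(402059 + 35903) = (134794 + 362787)/(402059 + 35903) = 497581/437962 = 497581*(1/437962) = 71083/62566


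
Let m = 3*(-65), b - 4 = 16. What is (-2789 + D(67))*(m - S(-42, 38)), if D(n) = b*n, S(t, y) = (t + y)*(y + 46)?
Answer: -204309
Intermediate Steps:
b = 20 (b = 4 + 16 = 20)
S(t, y) = (46 + y)*(t + y) (S(t, y) = (t + y)*(46 + y) = (46 + y)*(t + y))
D(n) = 20*n
m = -195
(-2789 + D(67))*(m - S(-42, 38)) = (-2789 + 20*67)*(-195 - (38² + 46*(-42) + 46*38 - 42*38)) = (-2789 + 1340)*(-195 - (1444 - 1932 + 1748 - 1596)) = -1449*(-195 - 1*(-336)) = -1449*(-195 + 336) = -1449*141 = -204309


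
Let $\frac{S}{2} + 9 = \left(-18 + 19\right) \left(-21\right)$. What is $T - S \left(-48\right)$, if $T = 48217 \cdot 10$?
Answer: $479290$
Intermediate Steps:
$S = -60$ ($S = -18 + 2 \left(-18 + 19\right) \left(-21\right) = -18 + 2 \cdot 1 \left(-21\right) = -18 + 2 \left(-21\right) = -18 - 42 = -60$)
$T = 482170$
$T - S \left(-48\right) = 482170 - \left(-60\right) \left(-48\right) = 482170 - 2880 = 479290$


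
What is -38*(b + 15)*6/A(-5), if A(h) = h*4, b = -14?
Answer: 57/5 ≈ 11.400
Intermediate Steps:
A(h) = 4*h
-38*(b + 15)*6/A(-5) = -38*(-14 + 15)*6/((4*(-5))) = -38*6/(-20) = -38*6*(-1/20) = -38*(-3)/10 = -38*(-3/10) = 57/5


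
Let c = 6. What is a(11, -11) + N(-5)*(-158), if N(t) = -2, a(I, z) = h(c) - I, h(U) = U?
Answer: 311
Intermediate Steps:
a(I, z) = 6 - I
a(11, -11) + N(-5)*(-158) = (6 - 1*11) - 2*(-158) = (6 - 11) + 316 = -5 + 316 = 311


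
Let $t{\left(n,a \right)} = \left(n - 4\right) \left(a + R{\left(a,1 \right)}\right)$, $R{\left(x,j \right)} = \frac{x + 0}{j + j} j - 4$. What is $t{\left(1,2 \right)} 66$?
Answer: $198$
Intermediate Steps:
$R{\left(x,j \right)} = -4 + \frac{x}{2}$ ($R{\left(x,j \right)} = \frac{x}{2 j} j - 4 = \frac{x}{2} - 4 = -4 + \frac{x}{2}$)
$t{\left(n,a \right)} = \left(-4 + n\right) \left(-4 + \frac{3 a}{2}\right)$ ($t{\left(n,a \right)} = \left(n - 4\right) \left(a + \left(-4 + \frac{a}{2}\right)\right) = \left(-4 + n\right) \left(-4 + \frac{3 a}{2}\right)$)
$t{\left(1,2 \right)} 66 = \left(16 - 12 - 4 + \frac{3}{2} \cdot 2 \cdot 1\right) 66 = \left(16 - 12 - 4 + 3\right) 66 = 3 \cdot 66 = 198$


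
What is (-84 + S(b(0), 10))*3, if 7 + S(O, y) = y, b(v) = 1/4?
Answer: -243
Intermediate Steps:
b(v) = ¼
S(O, y) = -7 + y
(-84 + S(b(0), 10))*3 = (-84 + (-7 + 10))*3 = (-84 + 3)*3 = -81*3 = -243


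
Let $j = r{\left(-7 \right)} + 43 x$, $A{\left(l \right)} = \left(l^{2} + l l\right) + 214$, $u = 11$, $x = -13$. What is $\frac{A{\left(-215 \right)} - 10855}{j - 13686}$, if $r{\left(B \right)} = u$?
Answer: $- \frac{81809}{14234} \approx -5.7474$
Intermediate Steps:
$r{\left(B \right)} = 11$
$A{\left(l \right)} = 214 + 2 l^{2}$ ($A{\left(l \right)} = \left(l^{2} + l^{2}\right) + 214 = 2 l^{2} + 214 = 214 + 2 l^{2}$)
$j = -548$ ($j = 11 + 43 \left(-13\right) = 11 - 559 = -548$)
$\frac{A{\left(-215 \right)} - 10855}{j - 13686} = \frac{\left(214 + 2 \left(-215\right)^{2}\right) - 10855}{-548 - 13686} = \frac{\left(214 + 2 \cdot 46225\right) - 10855}{-14234} = \left(\left(214 + 92450\right) - 10855\right) \left(- \frac{1}{14234}\right) = \left(92664 - 10855\right) \left(- \frac{1}{14234}\right) = 81809 \left(- \frac{1}{14234}\right) = - \frac{81809}{14234}$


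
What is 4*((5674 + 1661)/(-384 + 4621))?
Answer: 29340/4237 ≈ 6.9247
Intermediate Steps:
4*((5674 + 1661)/(-384 + 4621)) = 4*(7335/4237) = 29340/4237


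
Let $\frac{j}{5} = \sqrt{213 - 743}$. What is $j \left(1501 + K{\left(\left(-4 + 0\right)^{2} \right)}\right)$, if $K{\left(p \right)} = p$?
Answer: $7585 i \sqrt{530} \approx 1.7462 \cdot 10^{5} i$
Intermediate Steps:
$j = 5 i \sqrt{530}$ ($j = 5 \sqrt{213 - 743} = 5 \sqrt{-530} = 5 i \sqrt{530} \approx 115.11 i$)
$j \left(1501 + K{\left(\left(-4 + 0\right)^{2} \right)}\right) = 5 i \sqrt{530} \left(1501 + \left(-4 + 0\right)^{2}\right) = 5 i \sqrt{530} \left(1501 + \left(-4\right)^{2}\right) = 5 i \sqrt{530} \left(1501 + 16\right) = 5 i \sqrt{530} \cdot 1517 = 7585 i \sqrt{530}$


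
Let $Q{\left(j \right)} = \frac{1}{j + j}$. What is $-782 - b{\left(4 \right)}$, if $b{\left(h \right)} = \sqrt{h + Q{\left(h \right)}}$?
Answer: $-782 - \frac{\sqrt{66}}{4} \approx -784.03$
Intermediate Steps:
$Q{\left(j \right)} = \frac{1}{2 j}$
$b{\left(h \right)} = \sqrt{h + \frac{1}{2 h}}$
$-782 - b{\left(4 \right)} = -782 - \frac{\sqrt{\frac{2}{4} + 4 \cdot 4}}{2} = -782 - \frac{\sqrt{2 \cdot \frac{1}{4} + 16}}{2} = -782 - \frac{\sqrt{\frac{1}{2} + 16}}{2} = -782 - \frac{\sqrt{\frac{33}{2}}}{2} = -782 - \frac{\frac{1}{2} \sqrt{66}}{2} = -782 - \frac{\sqrt{66}}{4}$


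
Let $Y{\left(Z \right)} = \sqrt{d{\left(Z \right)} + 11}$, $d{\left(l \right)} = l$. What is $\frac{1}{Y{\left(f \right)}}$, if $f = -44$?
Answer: $- \frac{i \sqrt{33}}{33} \approx - 0.17408 i$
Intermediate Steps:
$Y{\left(Z \right)} = \sqrt{11 + Z}$ ($Y{\left(Z \right)} = \sqrt{Z + 11} = \sqrt{11 + Z}$)
$\frac{1}{Y{\left(f \right)}} = \frac{1}{\sqrt{11 - 44}} = \frac{1}{\sqrt{-33}} = \frac{1}{i \sqrt{33}} = - \frac{i \sqrt{33}}{33}$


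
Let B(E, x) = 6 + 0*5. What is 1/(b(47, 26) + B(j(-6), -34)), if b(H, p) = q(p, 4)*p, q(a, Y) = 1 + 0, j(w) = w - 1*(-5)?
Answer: 1/32 ≈ 0.031250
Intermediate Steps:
j(w) = 5 + w (j(w) = w + 5 = 5 + w)
q(a, Y) = 1
B(E, x) = 6 (B(E, x) = 6 + 0 = 6)
b(H, p) = p (b(H, p) = 1*p = p)
1/(b(47, 26) + B(j(-6), -34)) = 1/(26 + 6) = 1/32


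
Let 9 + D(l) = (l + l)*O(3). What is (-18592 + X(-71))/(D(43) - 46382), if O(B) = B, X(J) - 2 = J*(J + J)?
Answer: 8508/46133 ≈ 0.18442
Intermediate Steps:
X(J) = 2 + 2*J² (X(J) = 2 + J*(J + J) = 2 + J*(2*J) = 2 + 2*J²)
D(l) = -9 + 6*l (D(l) = -9 + (l + l)*3 = -9 + (2*l)*3 = -9 + 6*l)
(-18592 + X(-71))/(D(43) - 46382) = (-18592 + (2 + 2*(-71)²))/((-9 + 6*43) - 46382) = (-18592 + (2 + 2*5041))/((-9 + 258) - 46382) = (-18592 + (2 + 10082))/(249 - 46382) = (-18592 + 10084)/(-46133) = -8508*(-1/46133) = 8508/46133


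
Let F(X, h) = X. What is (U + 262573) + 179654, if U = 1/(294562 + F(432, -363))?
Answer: 130454311639/294994 ≈ 4.4223e+5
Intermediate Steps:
U = 1/294994 (U = 1/(294562 + 432) = 1/294994 ≈ 3.3899e-6)
(U + 262573) + 179654 = (1/294994 + 262573) + 179654 = 77457459563/294994 + 179654 = 130454311639/294994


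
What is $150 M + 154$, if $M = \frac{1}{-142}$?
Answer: $\frac{10859}{71} \approx 152.94$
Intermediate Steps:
$M = - \frac{1}{142} \approx -0.0070423$
$150 M + 154 = 150 \left(- \frac{1}{142}\right) + 154 = - \frac{75}{71} + 154 = \frac{10859}{71}$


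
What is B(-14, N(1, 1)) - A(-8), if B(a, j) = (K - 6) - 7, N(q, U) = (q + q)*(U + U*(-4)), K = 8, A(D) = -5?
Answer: 0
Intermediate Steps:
N(q, U) = -6*U*q (N(q, U) = (2*q)*(U - 4*U) = (2*q)*(-3*U) = -6*U*q)
B(a, j) = -5 (B(a, j) = (8 - 6) - 7 = 2 - 7 = -5)
B(-14, N(1, 1)) - A(-8) = -5 - 1*(-5) = -5 + 5 = 0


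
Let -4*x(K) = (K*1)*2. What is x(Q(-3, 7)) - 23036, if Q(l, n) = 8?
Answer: -23040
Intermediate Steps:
x(K) = -K/2 (x(K) = -K*1*2/4 = -K*2/4 = -K/2)
x(Q(-3, 7)) - 23036 = -1/2*8 - 23036 = -4 - 23036 = -23040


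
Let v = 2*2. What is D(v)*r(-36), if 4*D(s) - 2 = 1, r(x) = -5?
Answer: -15/4 ≈ -3.7500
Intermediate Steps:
v = 4
D(s) = 3/4 (D(s) = 1/2 + (1/4)*1 = 1/2 + 1/4 = 3/4)
D(v)*r(-36) = (3/4)*(-5) = -15/4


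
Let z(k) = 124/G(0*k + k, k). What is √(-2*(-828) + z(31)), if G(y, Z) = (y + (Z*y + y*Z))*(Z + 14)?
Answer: 2*√41079185/315 ≈ 40.694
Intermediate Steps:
G(y, Z) = (14 + Z)*(y + 2*Z*y) (G(y, Z) = (y + (Z*y + Z*y))*(14 + Z) = (y + 2*Z*y)*(14 + Z) = (14 + Z)*(y + 2*Z*y))
z(k) = 124/(k*(14 + 2*k² + 29*k)) (z(k) = 124/(((0*k + k)*(14 + 2*k² + 29*k))) = 124/(((0 + k)*(14 + 2*k² + 29*k))) = 124/((k*(14 + 2*k² + 29*k))) = 124*(1/(k*(14 + 2*k² + 29*k))) = 124/(k*(14 + 2*k² + 29*k)))
√(-2*(-828) + z(31)) = √(-2*(-828) + 124/(31*(14 + 2*31² + 29*31))) = √(1656 + 124*(1/31)/(14 + 2*961 + 899)) = √(1656 + 124*(1/31)/(14 + 1922 + 899)) = √(1656 + 124*(1/31)/2835) = √(1656 + 124*(1/31)*(1/2835)) = √(1656 + 4/2835) = √(4694764/2835) = 2*√41079185/315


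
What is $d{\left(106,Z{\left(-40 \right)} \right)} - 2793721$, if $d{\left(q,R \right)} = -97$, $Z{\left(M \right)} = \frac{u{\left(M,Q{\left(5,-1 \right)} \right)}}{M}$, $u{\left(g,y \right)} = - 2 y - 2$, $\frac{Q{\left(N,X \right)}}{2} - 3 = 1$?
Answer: $-2793818$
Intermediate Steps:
$Q{\left(N,X \right)} = 8$ ($Q{\left(N,X \right)} = 6 + 2 \cdot 1 = 6 + 2 = 8$)
$u{\left(g,y \right)} = -2 - 2 y$
$Z{\left(M \right)} = - \frac{18}{M}$ ($Z{\left(M \right)} = \frac{-2 - 16}{M} = - \frac{18}{M}$)
$d{\left(106,Z{\left(-40 \right)} \right)} - 2793721 = -97 - 2793721 = -2793818$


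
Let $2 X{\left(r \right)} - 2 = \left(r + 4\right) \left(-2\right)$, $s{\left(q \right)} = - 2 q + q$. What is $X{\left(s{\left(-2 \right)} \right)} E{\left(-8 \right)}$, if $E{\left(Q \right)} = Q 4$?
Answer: $160$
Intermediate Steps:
$s{\left(q \right)} = - q$
$X{\left(r \right)} = -3 - r$ ($X{\left(r \right)} = 1 + \frac{\left(r + 4\right) \left(-2\right)}{2} = 1 + \frac{\left(4 + r\right) \left(-2\right)}{2} = 1 + \frac{-8 - 2 r}{2} = 1 - \left(4 + r\right) = -3 - r$)
$E{\left(Q \right)} = 4 Q$
$X{\left(s{\left(-2 \right)} \right)} E{\left(-8 \right)} = \left(-3 - \left(-1\right) \left(-2\right)\right) 4 \left(-8\right) = \left(-3 - 2\right) \left(-32\right) = \left(-5\right) \left(-32\right) = 160$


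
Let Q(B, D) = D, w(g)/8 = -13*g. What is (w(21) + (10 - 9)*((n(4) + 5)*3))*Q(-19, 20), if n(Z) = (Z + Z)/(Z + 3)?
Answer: -303180/7 ≈ -43311.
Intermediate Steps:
w(g) = -104*g (w(g) = 8*(-13*g) = -104*g)
n(Z) = 2*Z/(3 + Z) (n(Z) = (2*Z)/(3 + Z) = 2*Z/(3 + Z))
(w(21) + (10 - 9)*((n(4) + 5)*3))*Q(-19, 20) = (-104*21 + (10 - 9)*((2*4/(3 + 4) + 5)*3))*20 = (-2184 + 1*((2*4/7 + 5)*3))*20 = (-2184 + 1*((2*4*(⅐) + 5)*3))*20 = (-2184 + 1*((8/7 + 5)*3))*20 = (-2184 + 1*((43/7)*3))*20 = (-2184 + 1*(129/7))*20 = (-2184 + 129/7)*20 = -15159/7*20 = -303180/7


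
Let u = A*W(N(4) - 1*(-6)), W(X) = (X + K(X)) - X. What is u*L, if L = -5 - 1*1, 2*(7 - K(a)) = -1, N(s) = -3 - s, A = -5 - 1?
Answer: 270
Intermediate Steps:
A = -6
K(a) = 15/2 (K(a) = 7 - ½*(-1) = 7 + ½ = 15/2)
W(X) = 15/2 (W(X) = (X + 15/2) - X = (15/2 + X) - X = 15/2)
u = -45 (u = -6*15/2 = -45)
L = -6 (L = -5 - 1 = -6)
u*L = -45*(-6) = 270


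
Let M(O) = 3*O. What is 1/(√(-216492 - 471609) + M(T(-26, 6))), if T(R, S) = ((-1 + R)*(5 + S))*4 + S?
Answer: -1182/4420739 - I*√688101/13262217 ≈ -0.00026738 - 6.2548e-5*I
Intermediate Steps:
T(R, S) = S + 4*(-1 + R)*(5 + S) (T(R, S) = 4*(-1 + R)*(5 + S) + S = S + 4*(-1 + R)*(5 + S))
1/(√(-216492 - 471609) + M(T(-26, 6))) = 1/(√(-216492 - 471609) + 3*(-20 - 3*6 + 20*(-26) + 4*(-26)*6)) = 1/(√(-688101) + 3*(-20 - 18 - 520 - 624)) = 1/(I*√688101 + 3*(-1182)) = 1/(I*√688101 - 3546) = 1/(-3546 + I*√688101)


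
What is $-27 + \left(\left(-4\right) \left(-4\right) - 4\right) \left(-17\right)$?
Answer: $-231$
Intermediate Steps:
$-27 + \left(\left(-4\right) \left(-4\right) - 4\right) \left(-17\right) = -27 + \left(16 - 4\right) \left(-17\right) = -27 + 12 \left(-17\right) = -27 - 204 = -231$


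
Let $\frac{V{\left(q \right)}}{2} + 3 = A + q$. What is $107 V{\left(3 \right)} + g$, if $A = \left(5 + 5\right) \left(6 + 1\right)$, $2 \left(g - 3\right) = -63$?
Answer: $\frac{29903}{2} \approx 14952.0$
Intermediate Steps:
$g = - \frac{57}{2}$ ($g = 3 + \frac{1}{2} \left(-63\right) = 3 - \frac{63}{2} = - \frac{57}{2} \approx -28.5$)
$A = 70$ ($A = 10 \cdot 7 = 70$)
$V{\left(q \right)} = 134 + 2 q$ ($V{\left(q \right)} = -6 + 2 \left(70 + q\right) = -6 + \left(140 + 2 q\right) = 134 + 2 q$)
$107 V{\left(3 \right)} + g = 107 \left(134 + 2 \cdot 3\right) - \frac{57}{2} = 107 \left(134 + 6\right) - \frac{57}{2} = 107 \cdot 140 - \frac{57}{2} = 14980 - \frac{57}{2} = \frac{29903}{2}$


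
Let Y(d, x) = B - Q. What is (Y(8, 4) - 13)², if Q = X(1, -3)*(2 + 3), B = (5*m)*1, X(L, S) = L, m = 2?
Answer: 64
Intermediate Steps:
B = 10 (B = (5*2)*1 = 10*1 = 10)
Q = 5 (Q = 1*(2 + 3) = 1*5 = 5)
Y(d, x) = 5 (Y(d, x) = 10 - 1*5 = 10 - 5 = 5)
(Y(8, 4) - 13)² = (5 - 13)² = (-8)² = 64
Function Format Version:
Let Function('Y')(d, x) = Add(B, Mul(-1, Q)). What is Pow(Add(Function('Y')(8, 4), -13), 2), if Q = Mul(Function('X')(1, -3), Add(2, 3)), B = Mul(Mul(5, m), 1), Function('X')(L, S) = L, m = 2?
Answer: 64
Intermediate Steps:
B = 10 (B = Mul(Mul(5, 2), 1) = Mul(10, 1) = 10)
Q = 5 (Q = Mul(1, Add(2, 3)) = Mul(1, 5) = 5)
Function('Y')(d, x) = 5 (Function('Y')(d, x) = Add(10, Mul(-1, 5)) = Add(10, -5) = 5)
Pow(Add(Function('Y')(8, 4), -13), 2) = Pow(Add(5, -13), 2) = Pow(-8, 2) = 64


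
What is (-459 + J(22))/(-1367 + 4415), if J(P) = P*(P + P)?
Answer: 509/3048 ≈ 0.16699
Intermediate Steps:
J(P) = 2*P**2 (J(P) = P*(2*P) = 2*P**2)
(-459 + J(22))/(-1367 + 4415) = (-459 + 2*22**2)/(-1367 + 4415) = (-459 + 2*484)/3048 = (-459 + 968)*(1/3048) = 509*(1/3048) = 509/3048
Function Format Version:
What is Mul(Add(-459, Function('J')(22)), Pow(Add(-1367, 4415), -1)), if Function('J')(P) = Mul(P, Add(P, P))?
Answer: Rational(509, 3048) ≈ 0.16699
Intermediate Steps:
Function('J')(P) = Mul(2, Pow(P, 2)) (Function('J')(P) = Mul(P, Mul(2, P)) = Mul(2, Pow(P, 2)))
Mul(Add(-459, Function('J')(22)), Pow(Add(-1367, 4415), -1)) = Mul(Add(-459, Mul(2, Pow(22, 2))), Pow(Add(-1367, 4415), -1)) = Mul(Add(-459, Mul(2, 484)), Pow(3048, -1)) = Mul(Add(-459, 968), Rational(1, 3048)) = Mul(509, Rational(1, 3048)) = Rational(509, 3048)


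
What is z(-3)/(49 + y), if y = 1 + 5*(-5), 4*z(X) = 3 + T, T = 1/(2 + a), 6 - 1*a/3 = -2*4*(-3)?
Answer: 31/1040 ≈ 0.029808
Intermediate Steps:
a = -54 (a = 18 - 3*(-2*4)*(-3) = 18 - (-24)*(-3) = 18 - 3*24 = 18 - 72 = -54)
T = -1/52 (T = 1/(2 - 54) = 1/(-52) = -1/52 ≈ -0.019231)
z(X) = 155/208 (z(X) = (3 - 1/52)/4 = (1/4)*(155/52) = 155/208)
y = -24 (y = 1 - 25 = -24)
z(-3)/(49 + y) = (155/208)/(49 - 24) = (155/208)/25 = (1/25)*(155/208) = 31/1040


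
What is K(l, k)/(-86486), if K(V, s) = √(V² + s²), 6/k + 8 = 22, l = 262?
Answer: -√3363565/605402 ≈ -0.0030294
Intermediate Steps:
k = 3/7 (k = 6/(-8 + 22) = 6/14 = 6*(1/14) = 3/7 ≈ 0.42857)
K(l, k)/(-86486) = √(262² + (3/7)²)/(-86486) = √(68644 + 9/49)*(-1/86486) = √(3363565/49)*(-1/86486) = (√3363565/7)*(-1/86486) = -√3363565/605402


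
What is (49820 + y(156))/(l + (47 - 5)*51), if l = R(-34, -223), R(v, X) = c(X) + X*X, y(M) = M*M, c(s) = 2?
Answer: 74156/51873 ≈ 1.4296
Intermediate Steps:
y(M) = M**2
R(v, X) = 2 + X**2 (R(v, X) = 2 + X*X = 2 + X**2)
l = 49731 (l = 2 + (-223)**2 = 2 + 49729 = 49731)
(49820 + y(156))/(l + (47 - 5)*51) = (49820 + 156**2)/(49731 + (47 - 5)*51) = (49820 + 24336)/(49731 + 42*51) = 74156/(49731 + 2142) = 74156/51873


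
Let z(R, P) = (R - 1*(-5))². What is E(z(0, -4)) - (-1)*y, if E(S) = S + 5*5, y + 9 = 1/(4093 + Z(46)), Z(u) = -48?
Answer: 165846/4045 ≈ 41.000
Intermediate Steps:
z(R, P) = (5 + R)² (z(R, P) = (R + 5)² = (5 + R)²)
y = -36404/4045 (y = -9 + 1/(4093 - 48) = -9 + 1/4045 = -36404/4045 ≈ -8.9998)
E(S) = 25 + S (E(S) = S + 25 = 25 + S)
E(z(0, -4)) - (-1)*y = (25 + (5 + 0)²) - (-1)*(-36404)/4045 = (25 + 5²) - 1*36404/4045 = (25 + 25) - 36404/4045 = 50 - 36404/4045 = 165846/4045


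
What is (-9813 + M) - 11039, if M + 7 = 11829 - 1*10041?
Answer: -19071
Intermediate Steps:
M = 1781 (M = -7 + (11829 - 1*10041) = -7 + (11829 - 10041) = -7 + 1788 = 1781)
(-9813 + M) - 11039 = (-9813 + 1781) - 11039 = -8032 - 11039 = -19071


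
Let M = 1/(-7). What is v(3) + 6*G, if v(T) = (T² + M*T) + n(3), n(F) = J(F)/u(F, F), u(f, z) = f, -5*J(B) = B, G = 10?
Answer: 2393/35 ≈ 68.371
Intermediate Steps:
J(B) = -B/5
n(F) = -⅕ (n(F) = (-F/5)/F = -⅕)
M = -⅐ ≈ -0.14286
v(T) = -⅕ + T² - T/7 (v(T) = (T² - T/7) - ⅕ = -⅕ + T² - T/7)
v(3) + 6*G = (-⅕ + 3² - ⅐*3) + 6*10 = (-⅕ + 9 - 3/7) + 60 = 293/35 + 60 = 2393/35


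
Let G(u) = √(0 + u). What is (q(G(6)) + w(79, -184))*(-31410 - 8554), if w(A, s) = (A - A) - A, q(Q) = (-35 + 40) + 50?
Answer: 959136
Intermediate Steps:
G(u) = √u
q(Q) = 55 (q(Q) = 5 + 50 = 55)
w(A, s) = -A (w(A, s) = 0 - A = -A)
(q(G(6)) + w(79, -184))*(-31410 - 8554) = (55 - 1*79)*(-31410 - 8554) = (55 - 79)*(-39964) = -24*(-39964) = 959136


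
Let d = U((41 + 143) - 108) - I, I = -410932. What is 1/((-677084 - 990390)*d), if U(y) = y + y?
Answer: -1/685471881816 ≈ -1.4588e-12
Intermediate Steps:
U(y) = 2*y
d = 411084 (d = 2*((41 + 143) - 108) - 1*(-410932) = 2*(184 - 108) + 410932 = 2*76 + 410932 = 152 + 410932 = 411084)
1/((-677084 - 990390)*d) = 1/(-677084 - 990390*411084) = (1/411084)/(-1667474) = -1/1667474*1/411084 = -1/685471881816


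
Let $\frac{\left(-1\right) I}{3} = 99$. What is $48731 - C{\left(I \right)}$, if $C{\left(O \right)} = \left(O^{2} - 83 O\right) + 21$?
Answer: $-64150$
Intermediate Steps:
$I = -297$ ($I = \left(-3\right) 99 = -297$)
$C{\left(O \right)} = 21 + O^{2} - 83 O$
$48731 - C{\left(I \right)} = 48731 - \left(21 + \left(-297\right)^{2} - -24651\right) = 48731 - \left(21 + 88209 + 24651\right) = 48731 - 112881 = -64150$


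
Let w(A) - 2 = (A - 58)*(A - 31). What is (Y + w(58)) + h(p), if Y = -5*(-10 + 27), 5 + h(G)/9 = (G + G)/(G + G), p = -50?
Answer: -119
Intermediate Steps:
h(G) = -36 (h(G) = -45 + 9*((G + G)/(G + G)) = -45 + 9*((2*G)/((2*G))) = -45 + 9*((2*G)*(1/(2*G))) = -45 + 9*1 = -45 + 9 = -36)
w(A) = 2 + (-58 + A)*(-31 + A) (w(A) = 2 + (A - 58)*(A - 31) = 2 + (-58 + A)*(-31 + A))
Y = -85 (Y = -5*17 = -85)
(Y + w(58)) + h(p) = (-85 + (1800 + 58**2 - 89*58)) - 36 = (-85 + (1800 + 3364 - 5162)) - 36 = (-85 + 2) - 36 = -83 - 36 = -119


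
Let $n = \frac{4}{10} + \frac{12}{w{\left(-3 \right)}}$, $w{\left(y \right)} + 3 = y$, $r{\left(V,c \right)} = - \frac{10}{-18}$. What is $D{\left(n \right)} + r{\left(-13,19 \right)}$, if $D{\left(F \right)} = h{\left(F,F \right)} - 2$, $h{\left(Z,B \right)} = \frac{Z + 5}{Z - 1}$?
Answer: $- \frac{322}{117} \approx -2.7521$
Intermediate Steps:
$h{\left(Z,B \right)} = \frac{5 + Z}{-1 + Z}$
$r{\left(V,c \right)} = \frac{5}{9}$ ($r{\left(V,c \right)} = \left(-10\right) \left(- \frac{1}{18}\right) = \frac{5}{9}$)
$w{\left(y \right)} = -3 + y$
$n = - \frac{8}{5}$ ($n = \frac{4}{10} + \frac{12}{-3 - 3} = 4 \cdot \frac{1}{10} + \frac{12}{-6} = \frac{2}{5} + 12 \left(- \frac{1}{6}\right) = \frac{2}{5} - 2 = - \frac{8}{5} \approx -1.6$)
$D{\left(F \right)} = -2 + \frac{5 + F}{-1 + F}$ ($D{\left(F \right)} = \frac{5 + F}{-1 + F} - 2 = -2 + \frac{5 + F}{-1 + F}$)
$D{\left(n \right)} + r{\left(-13,19 \right)} = \frac{7 - - \frac{8}{5}}{-1 - \frac{8}{5}} + \frac{5}{9} = \frac{7 + \frac{8}{5}}{- \frac{13}{5}} + \frac{5}{9} = \left(- \frac{5}{13}\right) \frac{43}{5} + \frac{5}{9} = - \frac{43}{13} + \frac{5}{9} = - \frac{322}{117}$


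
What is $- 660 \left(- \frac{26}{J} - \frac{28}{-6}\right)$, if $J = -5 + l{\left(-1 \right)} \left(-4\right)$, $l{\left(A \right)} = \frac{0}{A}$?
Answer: $-6512$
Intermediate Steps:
$l{\left(A \right)} = 0$
$J = -5$ ($J = -5 + 0 \left(-4\right) = -5 + 0 = -5$)
$- 660 \left(- \frac{26}{J} - \frac{28}{-6}\right) = - 660 \left(- \frac{26}{-5} - \frac{28}{-6}\right) = - 660 \left(\left(-26\right) \left(- \frac{1}{5}\right) - - \frac{14}{3}\right) = - 660 \left(\frac{26}{5} + \frac{14}{3}\right) = \left(-660\right) \frac{148}{15} = -6512$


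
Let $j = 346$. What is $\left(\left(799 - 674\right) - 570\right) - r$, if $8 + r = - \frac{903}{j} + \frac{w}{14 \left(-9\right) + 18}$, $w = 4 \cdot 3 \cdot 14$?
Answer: $- \frac{1347847}{3114} \approx -432.83$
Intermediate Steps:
$w = 168$ ($w = 12 \cdot 14 = 168$)
$r = - \frac{37883}{3114}$ ($r = -8 + \left(- \frac{903}{346} + \frac{168}{14 \left(-9\right) + 18}\right) = -8 + \left(\left(-903\right) \frac{1}{346} + \frac{168}{-126 + 18}\right) = -8 - \left(\frac{903}{346} - \frac{168}{-108}\right) = -8 + \left(- \frac{903}{346} + 168 \left(- \frac{1}{108}\right)\right) = -8 - \frac{12971}{3114} = - \frac{37883}{3114} \approx -12.165$)
$\left(\left(799 - 674\right) - 570\right) - r = \left(\left(799 - 674\right) - 570\right) - - \frac{37883}{3114} = \left(125 - 570\right) + \frac{37883}{3114} = -445 + \frac{37883}{3114} = - \frac{1347847}{3114}$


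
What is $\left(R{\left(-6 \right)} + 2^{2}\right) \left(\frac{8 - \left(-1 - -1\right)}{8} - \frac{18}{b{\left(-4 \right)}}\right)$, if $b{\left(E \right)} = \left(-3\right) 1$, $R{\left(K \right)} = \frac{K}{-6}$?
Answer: $35$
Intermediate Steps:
$R{\left(K \right)} = - \frac{K}{6}$ ($R{\left(K \right)} = K \left(- \frac{1}{6}\right) = - \frac{K}{6}$)
$b{\left(E \right)} = -3$
$\left(R{\left(-6 \right)} + 2^{2}\right) \left(\frac{8 - \left(-1 - -1\right)}{8} - \frac{18}{b{\left(-4 \right)}}\right) = \left(\left(- \frac{1}{6}\right) \left(-6\right) + 2^{2}\right) \left(\frac{8 - \left(-1 - -1\right)}{8} - \frac{18}{-3}\right) = \left(1 + 4\right) \left(\left(8 - \left(-1 + 1\right)\right) \frac{1}{8} - -6\right) = 5 \left(\left(8 - 0\right) \frac{1}{8} + 6\right) = 5 \left(\left(8 + 0\right) \frac{1}{8} + 6\right) = 5 \left(8 \cdot \frac{1}{8} + 6\right) = 5 \left(1 + 6\right) = 5 \cdot 7 = 35$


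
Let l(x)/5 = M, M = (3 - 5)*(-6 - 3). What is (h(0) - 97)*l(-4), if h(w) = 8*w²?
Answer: -8730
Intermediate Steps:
M = 18 (M = -2*(-9) = 18)
l(x) = 90 (l(x) = 5*18 = 90)
(h(0) - 97)*l(-4) = (8*0² - 97)*90 = (8*0 - 97)*90 = (0 - 97)*90 = -97*90 = -8730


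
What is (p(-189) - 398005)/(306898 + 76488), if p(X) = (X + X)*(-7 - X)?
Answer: -466801/383386 ≈ -1.2176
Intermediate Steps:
p(X) = 2*X*(-7 - X) (p(X) = (2*X)*(-7 - X) = 2*X*(-7 - X))
(p(-189) - 398005)/(306898 + 76488) = (-2*(-189)*(7 - 189) - 398005)/(306898 + 76488) = (-2*(-189)*(-182) - 398005)/383386 = (-68796 - 398005)*(1/383386) = -466801*1/383386 = -466801/383386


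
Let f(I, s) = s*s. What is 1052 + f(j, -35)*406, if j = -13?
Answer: 498402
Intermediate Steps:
f(I, s) = s**2
1052 + f(j, -35)*406 = 1052 + (-35)**2*406 = 1052 + 1225*406 = 1052 + 497350 = 498402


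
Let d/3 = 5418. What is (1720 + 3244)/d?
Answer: 2482/8127 ≈ 0.30540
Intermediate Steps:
d = 16254 (d = 3*5418 = 16254)
(1720 + 3244)/d = (1720 + 3244)/16254 = 4964*(1/16254) = 2482/8127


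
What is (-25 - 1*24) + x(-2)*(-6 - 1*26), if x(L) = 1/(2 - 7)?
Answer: -213/5 ≈ -42.600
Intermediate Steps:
x(L) = -⅕ (x(L) = 1/(-5) = -⅕)
(-25 - 1*24) + x(-2)*(-6 - 1*26) = (-25 - 1*24) - (-6 - 1*26)/5 = (-25 - 24) - (-6 - 26)/5 = -49 - ⅕*(-32) = -49 + 32/5 = -213/5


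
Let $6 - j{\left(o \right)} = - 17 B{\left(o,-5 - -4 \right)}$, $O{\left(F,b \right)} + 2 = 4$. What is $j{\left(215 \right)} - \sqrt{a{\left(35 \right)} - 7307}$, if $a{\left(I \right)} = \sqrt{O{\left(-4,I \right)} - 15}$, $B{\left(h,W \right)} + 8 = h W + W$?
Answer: $-3802 - \sqrt{-7307 + i \sqrt{13}} \approx -3802.0 - 85.481 i$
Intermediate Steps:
$O{\left(F,b \right)} = 2$ ($O{\left(F,b \right)} = -2 + 4 = 2$)
$B{\left(h,W \right)} = -8 + W + W h$ ($B{\left(h,W \right)} = -8 + \left(h W + W\right) = -8 + \left(W h + W\right) = -8 + \left(W + W h\right) = -8 + W + W h$)
$a{\left(I \right)} = i \sqrt{13}$ ($a{\left(I \right)} = \sqrt{2 - 15} = \sqrt{-13} = i \sqrt{13}$)
$j{\left(o \right)} = -147 - 17 o$ ($j{\left(o \right)} = 6 - - 17 \left(-8 - 1 + \left(-5 - -4\right) o\right) = 6 - - 17 \left(-8 + \left(-5 + 4\right) + \left(-5 + 4\right) o\right) = 6 - - 17 \left(-8 - 1 - o\right) = 6 - - 17 \left(-9 - o\right) = 6 - \left(153 + 17 o\right) = -147 - 17 o$)
$j{\left(215 \right)} - \sqrt{a{\left(35 \right)} - 7307} = \left(-147 - 3655\right) - \sqrt{i \sqrt{13} - 7307} = \left(-147 - 3655\right) - \sqrt{-7307 + i \sqrt{13}} = -3802 - \sqrt{-7307 + i \sqrt{13}}$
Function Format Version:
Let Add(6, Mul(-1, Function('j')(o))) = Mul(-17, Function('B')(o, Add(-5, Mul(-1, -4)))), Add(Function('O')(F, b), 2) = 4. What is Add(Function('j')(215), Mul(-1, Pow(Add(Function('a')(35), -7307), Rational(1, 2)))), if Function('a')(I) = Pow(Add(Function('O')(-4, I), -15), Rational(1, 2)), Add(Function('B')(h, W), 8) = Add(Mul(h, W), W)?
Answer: Add(-3802, Mul(-1, Pow(Add(-7307, Mul(I, Pow(13, Rational(1, 2)))), Rational(1, 2)))) ≈ Add(-3802.0, Mul(-85.481, I))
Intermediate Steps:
Function('O')(F, b) = 2 (Function('O')(F, b) = Add(-2, 4) = 2)
Function('B')(h, W) = Add(-8, W, Mul(W, h)) (Function('B')(h, W) = Add(-8, Add(Mul(h, W), W)) = Add(-8, Add(Mul(W, h), W)) = Add(-8, Add(W, Mul(W, h))) = Add(-8, W, Mul(W, h)))
Function('a')(I) = Mul(I, Pow(13, Rational(1, 2))) (Function('a')(I) = Pow(Add(2, -15), Rational(1, 2)) = Pow(-13, Rational(1, 2)) = Mul(I, Pow(13, Rational(1, 2))))
Function('j')(o) = Add(-147, Mul(-17, o)) (Function('j')(o) = Add(6, Mul(-1, Mul(-17, Add(-8, Add(-5, Mul(-1, -4)), Mul(Add(-5, Mul(-1, -4)), o))))) = Add(6, Mul(-1, Mul(-17, Add(-8, Add(-5, 4), Mul(Add(-5, 4), o))))) = Add(6, Mul(-1, Mul(-17, Add(-8, -1, Mul(-1, o))))) = Add(6, Mul(-1, Mul(-17, Add(-9, Mul(-1, o))))) = Add(6, Mul(-1, Add(153, Mul(17, o)))) = Add(6, Add(-153, Mul(-17, o))) = Add(-147, Mul(-17, o)))
Add(Function('j')(215), Mul(-1, Pow(Add(Function('a')(35), -7307), Rational(1, 2)))) = Add(Add(-147, Mul(-17, 215)), Mul(-1, Pow(Add(Mul(I, Pow(13, Rational(1, 2))), -7307), Rational(1, 2)))) = Add(Add(-147, -3655), Mul(-1, Pow(Add(-7307, Mul(I, Pow(13, Rational(1, 2)))), Rational(1, 2)))) = Add(-3802, Mul(-1, Pow(Add(-7307, Mul(I, Pow(13, Rational(1, 2)))), Rational(1, 2))))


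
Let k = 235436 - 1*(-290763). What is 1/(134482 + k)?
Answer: 1/660681 ≈ 1.5136e-6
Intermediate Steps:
k = 526199 (k = 235436 + 290763 = 526199)
1/(134482 + k) = 1/(134482 + 526199) = 1/660681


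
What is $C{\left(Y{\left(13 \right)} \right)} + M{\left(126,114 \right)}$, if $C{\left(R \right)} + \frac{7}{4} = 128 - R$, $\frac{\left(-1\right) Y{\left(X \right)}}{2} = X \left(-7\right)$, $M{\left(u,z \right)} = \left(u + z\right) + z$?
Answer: $\frac{1193}{4} \approx 298.25$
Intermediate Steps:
$M{\left(u,z \right)} = u + 2 z$
$Y{\left(X \right)} = 14 X$ ($Y{\left(X \right)} = - 2 X \left(-7\right) = - 2 \left(- 7 X\right) = 14 X$)
$C{\left(R \right)} = \frac{505}{4} - R$ ($C{\left(R \right)} = - \frac{7}{4} - \left(-128 + R\right) = \frac{505}{4} - R$)
$C{\left(Y{\left(13 \right)} \right)} + M{\left(126,114 \right)} = \left(\frac{505}{4} - 14 \cdot 13\right) + \left(126 + 2 \cdot 114\right) = \left(\frac{505}{4} - 182\right) + \left(126 + 228\right) = \left(\frac{505}{4} - 182\right) + 354 = - \frac{223}{4} + 354 = \frac{1193}{4}$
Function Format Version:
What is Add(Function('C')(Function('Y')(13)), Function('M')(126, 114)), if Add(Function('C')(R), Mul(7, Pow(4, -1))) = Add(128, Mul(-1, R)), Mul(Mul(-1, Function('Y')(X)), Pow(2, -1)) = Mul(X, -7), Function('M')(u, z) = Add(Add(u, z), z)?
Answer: Rational(1193, 4) ≈ 298.25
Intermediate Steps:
Function('M')(u, z) = Add(u, Mul(2, z))
Function('Y')(X) = Mul(14, X) (Function('Y')(X) = Mul(-2, Mul(X, -7)) = Mul(-2, Mul(-7, X)) = Mul(14, X))
Function('C')(R) = Add(Rational(505, 4), Mul(-1, R)) (Function('C')(R) = Add(Rational(-7, 4), Add(128, Mul(-1, R))) = Add(Rational(505, 4), Mul(-1, R)))
Add(Function('C')(Function('Y')(13)), Function('M')(126, 114)) = Add(Add(Rational(505, 4), Mul(-1, Mul(14, 13))), Add(126, Mul(2, 114))) = Add(Add(Rational(505, 4), Mul(-1, 182)), Add(126, 228)) = Add(Add(Rational(505, 4), -182), 354) = Add(Rational(-223, 4), 354) = Rational(1193, 4)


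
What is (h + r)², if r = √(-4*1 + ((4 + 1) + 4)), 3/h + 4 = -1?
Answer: 134/25 - 6*√5/5 ≈ 2.6767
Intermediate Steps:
h = -⅗ (h = 3/(-4 - 1) = 3/(-5) = 3*(-⅕) = -⅗ ≈ -0.60000)
r = √5 (r = √(-4 + (5 + 4)) = √(-4 + 9) = √5 ≈ 2.2361)
(h + r)² = (-⅗ + √5)²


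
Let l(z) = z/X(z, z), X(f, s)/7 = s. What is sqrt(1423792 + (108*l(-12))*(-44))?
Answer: 8*sqrt(1089571)/7 ≈ 1192.9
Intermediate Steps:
X(f, s) = 7*s
l(z) = 1/7 (l(z) = z/((7*z)) = z*(1/(7*z)) = 1/7)
sqrt(1423792 + (108*l(-12))*(-44)) = sqrt(1423792 + (108*(1/7))*(-44)) = sqrt(1423792 + (108/7)*(-44)) = sqrt(1423792 - 4752/7) = sqrt(9961792/7) = 8*sqrt(1089571)/7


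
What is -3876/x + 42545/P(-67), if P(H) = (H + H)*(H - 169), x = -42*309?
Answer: 1678417/1020936 ≈ 1.6440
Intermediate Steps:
x = -12978
P(H) = 2*H*(-169 + H) (P(H) = (2*H)*(-169 + H) = 2*H*(-169 + H))
-3876/x + 42545/P(-67) = -3876/(-12978) + 42545/((2*(-67)*(-169 - 67))) = -3876*(-1/12978) + 42545/((2*(-67)*(-236))) = 646/2163 + 42545/31624 = 646/2163 + 42545*(1/31624) = 646/2163 + 635/472 = 1678417/1020936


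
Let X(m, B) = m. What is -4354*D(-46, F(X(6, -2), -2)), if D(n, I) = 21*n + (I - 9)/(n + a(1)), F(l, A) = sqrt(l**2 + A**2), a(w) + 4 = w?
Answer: 29436150/7 + 1244*sqrt(10)/7 ≈ 4.2057e+6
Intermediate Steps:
a(w) = -4 + w
F(l, A) = sqrt(A**2 + l**2)
D(n, I) = 21*n + (-9 + I)/(-3 + n) (D(n, I) = 21*n + (I - 9)/(n + (-4 + 1)) = 21*n + (-9 + I)/(n - 3) = 21*n + (-9 + I)/(-3 + n))
-4354*D(-46, F(X(6, -2), -2)) = -4354*(-9 + sqrt((-2)**2 + 6**2) - 63*(-46) + 21*(-46)**2)/(-3 - 46) = -4354*(-9 + sqrt(4 + 36) + 2898 + 21*2116)/(-49) = -(-622)*(-9 + sqrt(40) + 2898 + 44436)/7 = -(-622)*(-9 + 2*sqrt(10) + 2898 + 44436)/7 = -(-622)*(47325 + 2*sqrt(10))/7 = -4354*(-47325/49 - 2*sqrt(10)/49) = 29436150/7 + 1244*sqrt(10)/7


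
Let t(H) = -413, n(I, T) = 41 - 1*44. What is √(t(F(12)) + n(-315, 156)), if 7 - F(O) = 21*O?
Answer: 4*I*√26 ≈ 20.396*I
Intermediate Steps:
n(I, T) = -3 (n(I, T) = 41 - 44 = -3)
F(O) = 7 - 21*O
√(t(F(12)) + n(-315, 156)) = √(-413 - 3) = √(-416) = 4*I*√26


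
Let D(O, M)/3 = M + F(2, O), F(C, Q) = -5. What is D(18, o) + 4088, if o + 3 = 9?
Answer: 4091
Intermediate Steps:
o = 6 (o = -3 + 9 = 6)
D(O, M) = -15 + 3*M (D(O, M) = 3*(M - 5) = 3*(-5 + M) = -15 + 3*M)
D(18, o) + 4088 = (-15 + 3*6) + 4088 = (-15 + 18) + 4088 = 3 + 4088 = 4091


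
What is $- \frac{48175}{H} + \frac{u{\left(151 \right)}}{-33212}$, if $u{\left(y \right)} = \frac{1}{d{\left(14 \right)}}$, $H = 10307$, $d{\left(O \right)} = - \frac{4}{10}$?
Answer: $- \frac{3199924665}{684632168} \approx -4.6739$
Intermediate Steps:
$d{\left(O \right)} = - \frac{2}{5}$ ($d{\left(O \right)} = \left(-4\right) \frac{1}{10} = - \frac{2}{5}$)
$u{\left(y \right)} = - \frac{5}{2}$ ($u{\left(y \right)} = \frac{1}{- \frac{2}{5}} = - \frac{5}{2}$)
$- \frac{48175}{H} + \frac{u{\left(151 \right)}}{-33212} = - \frac{48175}{10307} - \frac{5}{2 \left(-33212\right)} = \left(-48175\right) \frac{1}{10307} - - \frac{5}{66424} = - \frac{48175}{10307} + \frac{5}{66424} = - \frac{3199924665}{684632168}$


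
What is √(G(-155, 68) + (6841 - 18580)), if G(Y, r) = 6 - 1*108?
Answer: I*√11841 ≈ 108.82*I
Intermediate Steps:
G(Y, r) = -102 (G(Y, r) = 6 - 108 = -102)
√(G(-155, 68) + (6841 - 18580)) = √(-102 + (6841 - 18580)) = √(-102 - 11739) = √(-11841) = I*√11841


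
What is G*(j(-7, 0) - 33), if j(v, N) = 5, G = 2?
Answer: -56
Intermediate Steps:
G*(j(-7, 0) - 33) = 2*(5 - 33) = 2*(-28) = -56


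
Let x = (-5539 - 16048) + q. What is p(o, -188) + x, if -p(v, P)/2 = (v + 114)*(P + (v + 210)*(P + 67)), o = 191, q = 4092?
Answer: 29694995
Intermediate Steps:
p(v, P) = -2*(114 + v)*(P + (67 + P)*(210 + v)) (p(v, P) = -2*(v + 114)*(P + (v + 210)*(P + 67)) = -2*(114 + v)*(P + (210 + v)*(67 + P)) = -2*(114 + v)*(P + (67 + P)*(210 + v)))
x = -17495 (x = (-5539 - 16048) + 4092 = -21587 + 4092 = -17495)
p(o, -188) + x = (-3207960 - 48108*(-188) - 43416*191 - 134*191² - 650*(-188)*191 - 2*(-188)*191²) - 17495 = (-3207960 + 9044304 - 8292456 - 134*36481 + 23340200 - 2*(-188)*36481) - 17495 = (-3207960 + 9044304 - 8292456 - 4888454 + 23340200 + 13716856) - 17495 = 29712490 - 17495 = 29694995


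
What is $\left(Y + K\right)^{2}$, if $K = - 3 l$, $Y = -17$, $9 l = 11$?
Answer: $\frac{3844}{9} \approx 427.11$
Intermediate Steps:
$l = \frac{11}{9}$ ($l = \frac{1}{9} \cdot 11 = \frac{11}{9} \approx 1.2222$)
$K = - \frac{11}{3}$ ($K = \left(-3\right) \frac{11}{9} = - \frac{11}{3} \approx -3.6667$)
$\left(Y + K\right)^{2} = \left(-17 - \frac{11}{3}\right)^{2} = \left(- \frac{62}{3}\right)^{2} = \frac{3844}{9}$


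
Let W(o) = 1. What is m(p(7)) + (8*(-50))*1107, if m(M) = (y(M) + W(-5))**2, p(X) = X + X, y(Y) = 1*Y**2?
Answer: -403991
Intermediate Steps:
y(Y) = Y**2
p(X) = 2*X
m(M) = (1 + M**2)**2 (m(M) = (M**2 + 1)**2 = (1 + M**2)**2)
m(p(7)) + (8*(-50))*1107 = (1 + (2*7)**2)**2 + (8*(-50))*1107 = (1 + 14**2)**2 - 400*1107 = (1 + 196)**2 - 442800 = 197**2 - 442800 = 38809 - 442800 = -403991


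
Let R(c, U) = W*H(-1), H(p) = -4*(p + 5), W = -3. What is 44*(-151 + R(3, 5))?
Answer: -4532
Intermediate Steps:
H(p) = -20 - 4*p (H(p) = -4*(5 + p) = -20 - 4*p)
R(c, U) = 48 (R(c, U) = -3*(-20 - 4*(-1)) = -3*(-20 + 4) = -3*(-16) = 48)
44*(-151 + R(3, 5)) = 44*(-151 + 48) = 44*(-103) = -4532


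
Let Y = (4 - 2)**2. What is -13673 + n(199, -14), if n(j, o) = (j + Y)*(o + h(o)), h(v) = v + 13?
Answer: -16718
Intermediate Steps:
h(v) = 13 + v
Y = 4 (Y = 2**2 = 4)
n(j, o) = (4 + j)*(13 + 2*o) (n(j, o) = (j + 4)*(o + (13 + o)) = (4 + j)*(13 + 2*o))
-13673 + n(199, -14) = -13673 + (52 + 8*(-14) + 199*(-14) + 199*(13 - 14)) = -13673 + (52 - 112 - 2786 + 199*(-1)) = -13673 + (52 - 112 - 2786 - 199) = -13673 - 3045 = -16718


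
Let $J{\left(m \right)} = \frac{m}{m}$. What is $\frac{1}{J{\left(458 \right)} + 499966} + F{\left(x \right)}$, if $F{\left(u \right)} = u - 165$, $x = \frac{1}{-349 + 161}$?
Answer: $- \frac{15509476119}{93993796} \approx -165.01$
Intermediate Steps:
$J{\left(m \right)} = 1$
$x = - \frac{1}{188}$ ($x = \frac{1}{-188} = - \frac{1}{188} \approx -0.0053191$)
$F{\left(u \right)} = -165 + u$
$\frac{1}{J{\left(458 \right)} + 499966} + F{\left(x \right)} = \frac{1}{1 + 499966} - \frac{31021}{188} = \frac{1}{499967} - \frac{31021}{188} = - \frac{15509476119}{93993796}$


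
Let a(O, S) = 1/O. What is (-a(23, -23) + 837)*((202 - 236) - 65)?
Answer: -1905750/23 ≈ -82859.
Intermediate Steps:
(-a(23, -23) + 837)*((202 - 236) - 65) = (-1/23 + 837)*((202 - 236) - 65) = (-1*1/23 + 837)*(-34 - 65) = (-1/23 + 837)*(-99) = (19250/23)*(-99) = -1905750/23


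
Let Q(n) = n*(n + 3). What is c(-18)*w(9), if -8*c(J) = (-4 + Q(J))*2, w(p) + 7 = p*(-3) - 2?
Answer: 2394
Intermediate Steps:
Q(n) = n*(3 + n)
w(p) = -9 - 3*p (w(p) = -7 + (p*(-3) - 2) = -7 + (-3*p - 2) = -7 + (-2 - 3*p) = -9 - 3*p)
c(J) = 1 - J*(3 + J)/4 (c(J) = -(-4 + J*(3 + J))*2/8 = -(-8 + 2*J*(3 + J))/8 = 1 - J*(3 + J)/4)
c(-18)*w(9) = (1 - 1/4*(-18)*(3 - 18))*(-9 - 3*9) = (1 - 1/4*(-18)*(-15))*(-9 - 27) = (1 - 135/2)*(-36) = -133/2*(-36) = 2394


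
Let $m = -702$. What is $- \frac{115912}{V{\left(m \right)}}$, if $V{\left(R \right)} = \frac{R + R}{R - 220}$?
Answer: $- \frac{26717716}{351} \approx -76119.0$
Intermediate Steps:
$V{\left(R \right)} = \frac{2 R}{-220 + R}$
$- \frac{115912}{V{\left(m \right)}} = - \frac{115912}{2 \left(-702\right) \frac{1}{-220 - 702}} = - \frac{115912}{2 \left(-702\right) \frac{1}{-922}} = - \frac{115912}{2 \left(-702\right) \left(- \frac{1}{922}\right)} = - \frac{115912}{\frac{702}{461}} = \left(-115912\right) \frac{461}{702} = - \frac{26717716}{351}$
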